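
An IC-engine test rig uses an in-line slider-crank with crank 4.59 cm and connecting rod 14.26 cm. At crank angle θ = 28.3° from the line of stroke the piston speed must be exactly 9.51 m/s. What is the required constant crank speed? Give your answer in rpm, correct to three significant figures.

3240

For an in-line slider-crank, |v_piston| = rω|sinθ|·[1 + r cosθ/√(L² − r² sin²θ)].
With r = 0.0459 m, L = 0.1426 m, θ = 28.3°: the bracketed kinematic factor |dx/dθ| = 0.028001 m.
ω = v/|dx/dθ| = 9.51/0.028001 = 339.63 rad/s.
N = 60ω/(2π) = 3243.3 rpm.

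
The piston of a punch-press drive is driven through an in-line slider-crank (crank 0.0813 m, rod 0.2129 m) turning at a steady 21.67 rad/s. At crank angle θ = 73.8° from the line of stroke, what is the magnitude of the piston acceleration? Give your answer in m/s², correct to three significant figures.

2.39

ω = 21.67 rad/s
x(θ) = r cosθ + √(L² − r² sin²θ); with ω constant, a = ω²·d²x/dθ².
d²x/dθ² = −r cosθ − r²(cos2θ)/√u − r⁴ sin²2θ/(4u^{3/2}),  u = L² − r² sin²θ = 0.0392312 m².
Substituting r = 0.0813 m, L = 0.2129 m, θ = 73.8°: d²x/dθ² = +0.0050903 m.
a = ω²·d²x/dθ² = (21.67)²·(+0.0050903) = +2.3903 m/s²;  |a| = 2.3903 m/s².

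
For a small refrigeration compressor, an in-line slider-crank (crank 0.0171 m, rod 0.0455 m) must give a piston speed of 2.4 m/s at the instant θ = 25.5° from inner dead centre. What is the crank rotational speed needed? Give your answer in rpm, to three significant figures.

2320

For an in-line slider-crank, |v_piston| = rω|sinθ|·[1 + r cosθ/√(L² − r² sin²θ)].
With r = 0.0171 m, L = 0.0455 m, θ = 25.5°: the bracketed kinematic factor |dx/dθ| = 0.0098923 m.
ω = v/|dx/dθ| = 2.4/0.0098923 = 242.61 rad/s.
N = 60ω/(2π) = 2316.8 rpm.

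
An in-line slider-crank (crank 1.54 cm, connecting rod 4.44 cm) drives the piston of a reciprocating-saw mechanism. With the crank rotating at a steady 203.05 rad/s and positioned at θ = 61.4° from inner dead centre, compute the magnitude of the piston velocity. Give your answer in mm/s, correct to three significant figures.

3220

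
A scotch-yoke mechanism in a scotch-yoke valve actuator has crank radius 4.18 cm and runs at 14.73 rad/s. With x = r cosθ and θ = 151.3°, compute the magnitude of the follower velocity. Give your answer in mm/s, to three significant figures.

296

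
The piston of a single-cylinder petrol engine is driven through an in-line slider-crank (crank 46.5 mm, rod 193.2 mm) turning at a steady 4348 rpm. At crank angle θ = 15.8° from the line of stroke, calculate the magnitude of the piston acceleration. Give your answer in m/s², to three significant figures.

ω = 2π·4348/60 = 455.3 rad/s
x(θ) = r cosθ + √(L² − r² sin²θ); with ω constant, a = ω²·d²x/dθ².
d²x/dθ² = −r cosθ − r²(cos2θ)/√u − r⁴ sin²2θ/(4u^{3/2}),  u = L² − r² sin²θ = 0.0371659 m².
Substituting r = 0.0465 m, L = 0.1932 m, θ = 15.8°: d²x/dθ² = -0.054341 m.
a = ω²·d²x/dθ² = (455.3)²·(-0.054341) = -11266 m/s²;  |a| = 11266 m/s².

11300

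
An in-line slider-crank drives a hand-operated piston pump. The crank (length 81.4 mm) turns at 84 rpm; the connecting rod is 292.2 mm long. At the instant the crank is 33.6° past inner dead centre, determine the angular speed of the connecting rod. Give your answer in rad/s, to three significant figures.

ω = 8.796 rad/s (converted from 84 rpm).
The rod makes angle φ with the slider axis where L sinφ = r sinθ; differentiating, L cosφ·φ̇ = r ω cosθ.
L cosφ = √(L² − r² sin²θ) = 0.28871 m.
|ω_rod| = r ω |cosθ| / √(L² − r² sin²θ) = 0.0814·8.796·0.83292/0.28871 = 2.0658 rad/s.

2.07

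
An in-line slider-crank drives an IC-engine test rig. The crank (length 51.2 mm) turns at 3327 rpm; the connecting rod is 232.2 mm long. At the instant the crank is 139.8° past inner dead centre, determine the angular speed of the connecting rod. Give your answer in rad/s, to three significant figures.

ω = 348.4 rad/s (converted from 3327 rpm).
The rod makes angle φ with the slider axis where L sinφ = r sinθ; differentiating, L cosφ·φ̇ = r ω cosθ.
L cosφ = √(L² − r² sin²θ) = 0.22984 m.
|ω_rod| = r ω |cosθ| / √(L² − r² sin²θ) = 0.0512·348.4·0.76380/0.22984 = 59.28 rad/s.

59.3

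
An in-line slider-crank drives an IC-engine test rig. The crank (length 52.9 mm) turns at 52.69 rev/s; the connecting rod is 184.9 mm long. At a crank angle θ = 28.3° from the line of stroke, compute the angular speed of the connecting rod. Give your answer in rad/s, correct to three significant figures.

84.2

ω = 331.1 rad/s (converted from 52.69 rev/s).
The rod makes angle φ with the slider axis where L sinφ = r sinθ; differentiating, L cosφ·φ̇ = r ω cosθ.
L cosφ = √(L² − r² sin²θ) = 0.18319 m.
|ω_rod| = r ω |cosθ| / √(L² − r² sin²θ) = 0.0529·331.1·0.88048/0.18319 = 84.174 rad/s.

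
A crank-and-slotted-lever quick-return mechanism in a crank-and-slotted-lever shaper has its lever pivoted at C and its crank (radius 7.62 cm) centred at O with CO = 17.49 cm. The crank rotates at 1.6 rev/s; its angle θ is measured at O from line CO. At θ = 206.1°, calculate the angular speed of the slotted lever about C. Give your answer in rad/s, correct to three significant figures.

4.97

ω = 10.05 rad/s (from 1.6 rev/s).
Crank pin A relative to C: A = (d + r cosθ, r sinθ); lever angle φ = atan2(r sinθ, d + r cosθ).
Differentiating tanφ: φ̇ = rω(d cosθ + r)/(d² + r² + 2dr cosθ).
d² + r² + 2dr cosθ = |CA|² = 0.0124597 m²;  d cosθ + r = -0.080865 m.
|ω_lever| = |0.0762·10.05·-0.080865| / 0.0124597 = 4.9717 rad/s.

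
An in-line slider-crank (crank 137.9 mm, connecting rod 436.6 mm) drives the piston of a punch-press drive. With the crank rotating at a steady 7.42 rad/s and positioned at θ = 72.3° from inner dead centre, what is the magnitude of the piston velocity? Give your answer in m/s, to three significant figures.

1.07

ω = 7.42 rad/s
For an in-line slider-crank, x = r cosθ + √(L² − r² sin²θ), so v = −rω sinθ·[1 + r cosθ/√(L² − r² sin²θ)].
With r = 0.1379 m, L = 0.4366 m, θ = 72.3°: √(L² − r² sin²θ) = 0.41637 m.
v = −0.1379·7.42·0.95266·[1 + 0.1379·0.30403/0.41637] = -1.0729 m/s.
|v| = 1.0729 m/s.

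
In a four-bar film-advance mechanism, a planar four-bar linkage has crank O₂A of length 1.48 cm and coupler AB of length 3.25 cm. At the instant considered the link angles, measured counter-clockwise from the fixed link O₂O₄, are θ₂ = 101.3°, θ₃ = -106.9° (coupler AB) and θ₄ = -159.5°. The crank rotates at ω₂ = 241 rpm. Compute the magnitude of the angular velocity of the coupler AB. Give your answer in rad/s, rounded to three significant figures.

14.3

ω₂ = 25.24 rad/s (from 241 rpm).
Differentiating the loop-closure r₂e^{iθ₂}+r₃e^{iθ₃}=r₁+r₄e^{iθ₄} gives r₂ω₂e^{iθ₂}+r₃ω₃e^{iθ₃}=r₄ω₄e^{iθ₄}.
Eliminating the other unknown: ω₃ = r₂ω₂ sin(θ₄−θ₂) / [r₃ sin(θ₃−θ₄)].
Numerator sine = +0.98714; denominator sine = +0.79441.
Result = 0.0148·25.24·(+0.98714) / (0.0325·(+0.79441)) = +14.281 rad/s; magnitude 14.281 rad/s.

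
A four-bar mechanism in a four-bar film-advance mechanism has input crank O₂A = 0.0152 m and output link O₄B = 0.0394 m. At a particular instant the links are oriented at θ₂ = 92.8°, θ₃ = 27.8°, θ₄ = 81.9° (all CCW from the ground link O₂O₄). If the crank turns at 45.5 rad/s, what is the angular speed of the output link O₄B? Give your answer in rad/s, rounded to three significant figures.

ω₂ = 45.5 rad/s
Differentiating the loop-closure r₂e^{iθ₂}+r₃e^{iθ₃}=r₁+r₄e^{iθ₄} gives r₂ω₂e^{iθ₂}+r₃ω₃e^{iθ₃}=r₄ω₄e^{iθ₄}.
Eliminating the other unknown: ω₄ = r₂ω₂ sin(θ₂−θ₃) / [r₄ sin(θ₄−θ₃)].
Numerator sine = +0.90631; denominator sine = +0.81004.
Result = 0.0152·45.5·(+0.90631) / (0.0394·(+0.81004)) = +19.639 rad/s; magnitude 19.639 rad/s.

19.6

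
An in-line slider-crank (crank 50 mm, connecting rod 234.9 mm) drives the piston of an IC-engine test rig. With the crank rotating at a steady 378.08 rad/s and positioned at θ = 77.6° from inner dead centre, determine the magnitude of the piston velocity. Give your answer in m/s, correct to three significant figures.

19.3

ω = 378.1 rad/s
For an in-line slider-crank, x = r cosθ + √(L² − r² sin²θ), so v = −rω sinθ·[1 + r cosθ/√(L² − r² sin²θ)].
With r = 0.05 m, L = 0.2349 m, θ = 77.6°: √(L² − r² sin²θ) = 0.22977 m.
v = −0.05·378.1·0.97667·[1 + 0.05·0.21474/0.22977] = -19.326 m/s.
|v| = 19.326 m/s.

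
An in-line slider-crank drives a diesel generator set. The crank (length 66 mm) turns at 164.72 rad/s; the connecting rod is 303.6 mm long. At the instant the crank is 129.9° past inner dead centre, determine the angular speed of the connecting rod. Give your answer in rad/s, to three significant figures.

ω = 164.7 rad/s
The rod makes angle φ with the slider axis where L sinφ = r sinθ; differentiating, L cosφ·φ̇ = r ω cosθ.
L cosφ = √(L² − r² sin²θ) = 0.29935 m.
|ω_rod| = r ω |cosθ| / √(L² − r² sin²θ) = 0.066·164.7·0.64145/0.29935 = 23.296 rad/s.

23.3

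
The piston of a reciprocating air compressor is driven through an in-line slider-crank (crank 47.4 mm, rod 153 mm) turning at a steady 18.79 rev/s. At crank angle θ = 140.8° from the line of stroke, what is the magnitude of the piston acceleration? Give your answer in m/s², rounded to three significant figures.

465

ω = 2π·18.8 = 118.1 rad/s
x(θ) = r cosθ + √(L² − r² sin²θ); with ω constant, a = ω²·d²x/dθ².
d²x/dθ² = −r cosθ − r²(cos2θ)/√u − r⁴ sin²2θ/(4u^{3/2}),  u = L² − r² sin²θ = 0.0225115 m².
Substituting r = 0.0474 m, L = 0.153 m, θ = 140.8°: d²x/dθ² = +0.033363 m.
a = ω²·d²x/dθ² = (118.1)²·(+0.033363) = +465.02 m/s²;  |a| = 465.02 m/s².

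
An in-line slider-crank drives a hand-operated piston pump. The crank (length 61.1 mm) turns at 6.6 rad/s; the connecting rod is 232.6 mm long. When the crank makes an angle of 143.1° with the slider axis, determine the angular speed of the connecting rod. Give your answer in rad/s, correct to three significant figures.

1.40

ω = 6.6 rad/s
The rod makes angle φ with the slider axis where L sinφ = r sinθ; differentiating, L cosφ·φ̇ = r ω cosθ.
L cosφ = √(L² − r² sin²θ) = 0.22969 m.
|ω_rod| = r ω |cosθ| / √(L² − r² sin²θ) = 0.0611·6.6·0.79968/0.22969 = 1.404 rad/s.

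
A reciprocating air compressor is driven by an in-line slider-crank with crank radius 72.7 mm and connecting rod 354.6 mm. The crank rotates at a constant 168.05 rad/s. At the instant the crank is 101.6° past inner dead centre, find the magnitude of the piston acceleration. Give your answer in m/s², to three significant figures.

807

ω = 168.1 rad/s
x(θ) = r cosθ + √(L² − r² sin²θ); with ω constant, a = ω²·d²x/dθ².
d²x/dθ² = −r cosθ − r²(cos2θ)/√u − r⁴ sin²2θ/(4u^{3/2}),  u = L² − r² sin²θ = 0.12067 m².
Substituting r = 0.0727 m, L = 0.3546 m, θ = 101.6°: d²x/dθ² = +0.028577 m.
a = ω²·d²x/dθ² = (168.1)²·(+0.028577) = +807.04 m/s²;  |a| = 807.04 m/s².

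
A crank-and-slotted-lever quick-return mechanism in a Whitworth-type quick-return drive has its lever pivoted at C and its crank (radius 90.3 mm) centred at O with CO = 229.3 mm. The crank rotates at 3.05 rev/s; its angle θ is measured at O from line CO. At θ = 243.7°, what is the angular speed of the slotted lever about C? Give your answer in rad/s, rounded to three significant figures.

0.461

ω = 19.16 rad/s (from 3.05 rev/s).
Crank pin A relative to C: A = (d + r cosθ, r sinθ); lever angle φ = atan2(r sinθ, d + r cosθ).
Differentiating tanφ: φ̇ = rω(d cosθ + r)/(d² + r² + 2dr cosθ).
d² + r² + 2dr cosθ = |CA|² = 0.0423843 m²;  d cosθ + r = -0.011296 m.
|ω_lever| = |0.0903·19.16·-0.011296| / 0.0423843 = 0.46121 rad/s.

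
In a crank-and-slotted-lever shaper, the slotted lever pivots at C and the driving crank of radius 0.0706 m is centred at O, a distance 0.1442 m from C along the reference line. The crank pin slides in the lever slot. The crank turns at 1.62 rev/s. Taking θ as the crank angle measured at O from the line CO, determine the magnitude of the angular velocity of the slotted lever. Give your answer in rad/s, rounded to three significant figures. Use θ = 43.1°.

3.11

ω = 10.18 rad/s (from 1.62 rev/s).
Crank pin A relative to C: A = (d + r cosθ, r sinθ); lever angle φ = atan2(r sinθ, d + r cosθ).
Differentiating tanφ: φ̇ = rω(d cosθ + r)/(d² + r² + 2dr cosθ).
d² + r² + 2dr cosθ = |CA|² = 0.0406449 m²;  d cosθ + r = +0.17589 m.
|ω_lever| = |0.0706·10.18·+0.17589| / 0.0406449 = 3.1098 rad/s.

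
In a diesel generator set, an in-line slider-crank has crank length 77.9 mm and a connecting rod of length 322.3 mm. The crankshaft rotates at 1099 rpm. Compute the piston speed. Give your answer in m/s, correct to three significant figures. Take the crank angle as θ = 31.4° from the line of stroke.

ω = 2π·1099/60 = 115.1 rad/s
For an in-line slider-crank, x = r cosθ + √(L² − r² sin²θ), so v = −rω sinθ·[1 + r cosθ/√(L² − r² sin²θ)].
With r = 0.0779 m, L = 0.3223 m, θ = 31.4°: √(L² − r² sin²θ) = 0.31973 m.
v = −0.0779·115.1·0.52101·[1 + 0.0779·0.85355/0.31973] = -5.6424 m/s.
|v| = 5.6424 m/s.

5.64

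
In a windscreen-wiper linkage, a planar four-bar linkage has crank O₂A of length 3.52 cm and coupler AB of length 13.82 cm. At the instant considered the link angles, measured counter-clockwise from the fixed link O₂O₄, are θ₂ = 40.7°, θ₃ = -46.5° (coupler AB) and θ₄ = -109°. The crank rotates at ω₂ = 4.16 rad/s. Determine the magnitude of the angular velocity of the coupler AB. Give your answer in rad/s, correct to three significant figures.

0.603

ω₂ = 4.16 rad/s
Differentiating the loop-closure r₂e^{iθ₂}+r₃e^{iθ₃}=r₁+r₄e^{iθ₄} gives r₂ω₂e^{iθ₂}+r₃ω₃e^{iθ₃}=r₄ω₄e^{iθ₄}.
Eliminating the other unknown: ω₃ = r₂ω₂ sin(θ₄−θ₂) / [r₃ sin(θ₃−θ₄)].
Numerator sine = -0.50453; denominator sine = +0.88701.
Result = 0.0352·4.16·(-0.50453) / (0.1382·(+0.88701)) = -0.60268 rad/s; magnitude 0.60268 rad/s.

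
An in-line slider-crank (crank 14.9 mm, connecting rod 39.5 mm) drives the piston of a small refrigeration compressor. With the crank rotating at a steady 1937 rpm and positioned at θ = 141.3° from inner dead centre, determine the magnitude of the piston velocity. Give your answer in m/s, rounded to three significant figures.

1.32

ω = 2π·1937/60 = 202.8 rad/s
For an in-line slider-crank, x = r cosθ + √(L² − r² sin²θ), so v = −rω sinθ·[1 + r cosθ/√(L² − r² sin²θ)].
With r = 0.0149 m, L = 0.0395 m, θ = 141.3°: √(L² − r² sin²θ) = 0.038386 m.
v = −0.0149·202.8·0.62524·[1 + 0.0149·-0.78043/0.038386] = -1.3172 m/s.
|v| = 1.3172 m/s.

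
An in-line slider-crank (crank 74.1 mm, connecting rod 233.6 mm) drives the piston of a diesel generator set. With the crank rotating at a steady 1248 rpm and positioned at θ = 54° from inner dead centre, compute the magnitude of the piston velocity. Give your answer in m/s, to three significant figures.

9.35

ω = 2π·1248/60 = 130.7 rad/s
For an in-line slider-crank, x = r cosθ + √(L² − r² sin²θ), so v = −rω sinθ·[1 + r cosθ/√(L² − r² sin²θ)].
With r = 0.0741 m, L = 0.2336 m, θ = 54°: √(L² − r² sin²θ) = 0.22578 m.
v = −0.0741·130.7·0.80902·[1 + 0.0741·0.58779/0.22578] = -9.346 m/s.
|v| = 9.346 m/s.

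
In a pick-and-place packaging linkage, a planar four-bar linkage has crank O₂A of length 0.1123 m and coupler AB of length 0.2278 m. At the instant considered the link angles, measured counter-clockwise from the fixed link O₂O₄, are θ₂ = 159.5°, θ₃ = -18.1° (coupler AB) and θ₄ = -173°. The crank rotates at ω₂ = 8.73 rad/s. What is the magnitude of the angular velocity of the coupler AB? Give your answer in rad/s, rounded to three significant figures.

4.68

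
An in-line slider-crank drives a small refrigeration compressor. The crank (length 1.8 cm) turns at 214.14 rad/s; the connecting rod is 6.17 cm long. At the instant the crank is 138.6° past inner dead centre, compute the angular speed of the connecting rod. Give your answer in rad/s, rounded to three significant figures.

47.8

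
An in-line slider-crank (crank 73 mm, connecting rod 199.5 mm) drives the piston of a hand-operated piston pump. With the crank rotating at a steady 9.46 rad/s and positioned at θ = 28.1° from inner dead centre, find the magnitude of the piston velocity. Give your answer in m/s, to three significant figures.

0.432

ω = 9.46 rad/s
For an in-line slider-crank, x = r cosθ + √(L² − r² sin²θ), so v = −rω sinθ·[1 + r cosθ/√(L² − r² sin²θ)].
With r = 0.073 m, L = 0.1995 m, θ = 28.1°: √(L² − r² sin²θ) = 0.19651 m.
v = −0.073·9.46·0.47101·[1 + 0.073·0.88213/0.19651] = -0.43186 m/s.
|v| = 0.43186 m/s.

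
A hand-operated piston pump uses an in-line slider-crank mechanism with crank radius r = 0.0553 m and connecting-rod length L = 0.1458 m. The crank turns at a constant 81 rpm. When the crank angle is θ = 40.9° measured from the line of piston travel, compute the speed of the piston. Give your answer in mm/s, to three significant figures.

ω = 2π·81/60 = 8.482 rad/s
For an in-line slider-crank, x = r cosθ + √(L² − r² sin²θ), so v = −rω sinθ·[1 + r cosθ/√(L² − r² sin²θ)].
With r = 0.0553 m, L = 0.1458 m, θ = 40.9°: √(L² − r² sin²θ) = 0.14123 m.
v = −0.0553·8.482·0.65474·[1 + 0.0553·0.75585/0.14123] = -0.39801 m/s.
|v| = 0.39801 m/s = 398.01 mm/s.

398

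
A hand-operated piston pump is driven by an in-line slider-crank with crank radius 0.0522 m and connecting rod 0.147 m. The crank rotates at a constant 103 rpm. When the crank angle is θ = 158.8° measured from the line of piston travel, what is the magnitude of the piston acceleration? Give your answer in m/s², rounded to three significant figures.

4.02

ω = 2π·103/60 = 10.79 rad/s
x(θ) = r cosθ + √(L² − r² sin²θ); with ω constant, a = ω²·d²x/dθ².
d²x/dθ² = −r cosθ − r²(cos2θ)/√u − r⁴ sin²2θ/(4u^{3/2}),  u = L² − r² sin²θ = 0.0212527 m².
Substituting r = 0.0522 m, L = 0.147 m, θ = 158.8°: d²x/dθ² = +0.034592 m.
a = ω²·d²x/dθ² = (10.79)²·(+0.034592) = +4.0245 m/s²;  |a| = 4.0245 m/s².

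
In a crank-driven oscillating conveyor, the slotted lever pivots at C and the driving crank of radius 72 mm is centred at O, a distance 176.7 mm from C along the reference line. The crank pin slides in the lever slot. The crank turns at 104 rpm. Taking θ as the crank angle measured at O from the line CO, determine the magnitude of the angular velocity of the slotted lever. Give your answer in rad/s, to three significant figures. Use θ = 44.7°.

ω = 10.89 rad/s (from 104 rpm).
Crank pin A relative to C: A = (d + r cosθ, r sinθ); lever angle φ = atan2(r sinθ, d + r cosθ).
Differentiating tanφ: φ̇ = rω(d cosθ + r)/(d² + r² + 2dr cosθ).
d² + r² + 2dr cosθ = |CA|² = 0.054493 m²;  d cosθ + r = +0.1976 m.
|ω_lever| = |0.072·10.89·+0.1976| / 0.054493 = 2.8434 rad/s.

2.84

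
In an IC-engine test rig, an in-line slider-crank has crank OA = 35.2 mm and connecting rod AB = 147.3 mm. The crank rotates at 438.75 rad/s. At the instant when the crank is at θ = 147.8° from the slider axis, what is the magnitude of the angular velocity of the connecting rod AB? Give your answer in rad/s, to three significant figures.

89.4

ω = 438.8 rad/s
The rod makes angle φ with the slider axis where L sinφ = r sinθ; differentiating, L cosφ·φ̇ = r ω cosθ.
L cosφ = √(L² − r² sin²θ) = 0.1461 m.
|ω_rod| = r ω |cosθ| / √(L² − r² sin²θ) = 0.0352·438.8·0.84619/0.1461 = 89.449 rad/s.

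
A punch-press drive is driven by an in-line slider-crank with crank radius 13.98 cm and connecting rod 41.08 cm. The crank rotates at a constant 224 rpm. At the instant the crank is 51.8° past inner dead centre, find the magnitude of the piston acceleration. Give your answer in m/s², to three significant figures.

42.0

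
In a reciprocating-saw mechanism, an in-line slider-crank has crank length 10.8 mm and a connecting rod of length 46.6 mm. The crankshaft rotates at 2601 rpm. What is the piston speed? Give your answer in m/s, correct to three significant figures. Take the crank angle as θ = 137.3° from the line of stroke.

1.65

ω = 2π·2601/60 = 272.4 rad/s
For an in-line slider-crank, x = r cosθ + √(L² − r² sin²θ), so v = −rω sinθ·[1 + r cosθ/√(L² − r² sin²θ)].
With r = 0.0108 m, L = 0.0466 m, θ = 137.3°: √(L² − r² sin²θ) = 0.046021 m.
v = −0.0108·272.4·0.67816·[1 + 0.0108·-0.73491/0.046021] = -1.6509 m/s.
|v| = 1.6509 m/s.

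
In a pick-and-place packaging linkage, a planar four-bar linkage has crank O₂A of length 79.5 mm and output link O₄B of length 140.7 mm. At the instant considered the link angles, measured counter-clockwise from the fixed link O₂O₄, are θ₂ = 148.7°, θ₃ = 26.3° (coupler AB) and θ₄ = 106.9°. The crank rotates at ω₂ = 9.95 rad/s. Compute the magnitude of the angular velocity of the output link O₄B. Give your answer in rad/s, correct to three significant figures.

4.81

ω₂ = 9.95 rad/s
Differentiating the loop-closure r₂e^{iθ₂}+r₃e^{iθ₃}=r₁+r₄e^{iθ₄} gives r₂ω₂e^{iθ₂}+r₃ω₃e^{iθ₃}=r₄ω₄e^{iθ₄}.
Eliminating the other unknown: ω₄ = r₂ω₂ sin(θ₂−θ₃) / [r₄ sin(θ₄−θ₃)].
Numerator sine = +0.84433; denominator sine = +0.98657.
Result = 0.0795·9.95·(+0.84433) / (0.1407·(+0.98657)) = +4.8115 rad/s; magnitude 4.8115 rad/s.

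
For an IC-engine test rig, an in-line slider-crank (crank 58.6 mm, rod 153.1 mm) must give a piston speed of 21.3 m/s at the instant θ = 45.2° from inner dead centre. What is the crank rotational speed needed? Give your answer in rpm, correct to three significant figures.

3820

For an in-line slider-crank, |v_piston| = rω|sinθ|·[1 + r cosθ/√(L² − r² sin²θ)].
With r = 0.0586 m, L = 0.1531 m, θ = 45.2°: the bracketed kinematic factor |dx/dθ| = 0.053233 m.
ω = v/|dx/dθ| = 21.3/0.053233 = 400.13 rad/s.
N = 60ω/(2π) = 3820.9 rpm.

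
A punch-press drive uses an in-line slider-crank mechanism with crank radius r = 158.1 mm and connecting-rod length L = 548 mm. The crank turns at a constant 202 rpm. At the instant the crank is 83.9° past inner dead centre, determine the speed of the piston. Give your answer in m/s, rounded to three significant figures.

3.43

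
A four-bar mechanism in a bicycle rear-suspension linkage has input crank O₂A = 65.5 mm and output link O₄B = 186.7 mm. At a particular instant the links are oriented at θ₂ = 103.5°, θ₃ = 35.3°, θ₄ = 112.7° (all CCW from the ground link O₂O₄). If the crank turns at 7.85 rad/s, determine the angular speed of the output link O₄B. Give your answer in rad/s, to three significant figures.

ω₂ = 7.85 rad/s
Differentiating the loop-closure r₂e^{iθ₂}+r₃e^{iθ₃}=r₁+r₄e^{iθ₄} gives r₂ω₂e^{iθ₂}+r₃ω₃e^{iθ₃}=r₄ω₄e^{iθ₄}.
Eliminating the other unknown: ω₄ = r₂ω₂ sin(θ₂−θ₃) / [r₄ sin(θ₄−θ₃)].
Numerator sine = +0.92849; denominator sine = +0.97592.
Result = 0.0655·7.85·(+0.92849) / (0.1867·(+0.97592)) = +2.6202 rad/s; magnitude 2.6202 rad/s.

2.62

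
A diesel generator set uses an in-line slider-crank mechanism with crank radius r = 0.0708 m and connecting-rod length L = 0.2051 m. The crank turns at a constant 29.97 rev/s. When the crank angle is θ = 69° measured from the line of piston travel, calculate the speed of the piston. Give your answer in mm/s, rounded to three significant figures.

ω = 2π·30 = 188.3 rad/s
For an in-line slider-crank, x = r cosθ + √(L² − r² sin²θ), so v = −rω sinθ·[1 + r cosθ/√(L² − r² sin²θ)].
With r = 0.0708 m, L = 0.2051 m, θ = 69°: √(L² − r² sin²θ) = 0.19416 m.
v = −0.0708·188.3·0.93358·[1 + 0.0708·0.35837/0.19416] = -14.073 m/s.
|v| = 14.073 m/s = 14073 mm/s.

14100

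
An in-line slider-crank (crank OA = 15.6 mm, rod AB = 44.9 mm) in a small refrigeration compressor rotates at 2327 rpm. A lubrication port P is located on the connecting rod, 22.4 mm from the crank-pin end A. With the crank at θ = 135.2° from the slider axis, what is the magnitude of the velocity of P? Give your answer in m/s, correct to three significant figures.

2.70

ω = 243.7 rad/s.  Crank-pin speed |V_A| = rω = 3.8015 m/s, perpendicular to OA.
Rod angle: sinφ = −(r/L) sinθ ⇒ φ = -14.171°; ω_rod = −rω cosθ/√(L²−r²sin²θ) = +61.961 rad/s.
V_P = V_A + ω_rod × AP, with AP = 0.0224 m along the rod.
Components: V_Px = −rω sinθ − a·ω_rod·sinφ = -2.3388 m/s;  V_Py = rω cosθ + a·ω_rod·cosφ = -1.3517 m/s.
|V_P| = √(V_Px² + V_Py²) = 2.7014 m/s.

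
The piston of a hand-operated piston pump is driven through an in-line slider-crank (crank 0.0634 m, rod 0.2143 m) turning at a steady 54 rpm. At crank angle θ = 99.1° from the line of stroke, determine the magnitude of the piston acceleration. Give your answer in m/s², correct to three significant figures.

0.915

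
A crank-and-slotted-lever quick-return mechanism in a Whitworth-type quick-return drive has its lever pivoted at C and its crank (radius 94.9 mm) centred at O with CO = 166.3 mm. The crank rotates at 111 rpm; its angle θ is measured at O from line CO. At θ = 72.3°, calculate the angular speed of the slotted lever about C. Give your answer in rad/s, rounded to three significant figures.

ω = 11.62 rad/s (from 111 rpm).
Crank pin A relative to C: A = (d + r cosθ, r sinθ); lever angle φ = atan2(r sinθ, d + r cosθ).
Differentiating tanφ: φ̇ = rω(d cosθ + r)/(d² + r² + 2dr cosθ).
d² + r² + 2dr cosθ = |CA|² = 0.0462581 m²;  d cosθ + r = +0.14546 m.
|ω_lever| = |0.0949·11.62·+0.14546| / 0.0462581 = 3.4688 rad/s.

3.47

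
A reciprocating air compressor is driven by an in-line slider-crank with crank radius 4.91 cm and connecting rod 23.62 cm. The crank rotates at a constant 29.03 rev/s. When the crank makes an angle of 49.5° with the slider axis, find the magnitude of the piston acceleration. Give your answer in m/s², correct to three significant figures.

ω = 2π·29 = 182.4 rad/s
x(θ) = r cosθ + √(L² − r² sin²θ); with ω constant, a = ω²·d²x/dθ².
d²x/dθ² = −r cosθ − r²(cos2θ)/√u − r⁴ sin²2θ/(4u^{3/2}),  u = L² − r² sin²θ = 0.0543965 m².
Substituting r = 0.0491 m, L = 0.2362 m, θ = 49.5°: d²x/dθ² = -0.030383 m.
a = ω²·d²x/dθ² = (182.4)²·(-0.030383) = -1010.8 m/s²;  |a| = 1010.8 m/s².

1010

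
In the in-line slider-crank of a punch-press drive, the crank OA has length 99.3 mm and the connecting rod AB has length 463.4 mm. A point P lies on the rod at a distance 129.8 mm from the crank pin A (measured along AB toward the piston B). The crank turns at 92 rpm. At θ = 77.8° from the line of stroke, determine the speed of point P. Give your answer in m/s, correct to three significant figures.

0.958

ω = 9.634 rad/s.  Crank-pin speed |V_A| = rω = 0.95668 m/s, perpendicular to OA.
Rod angle: sinφ = −(r/L) sinθ ⇒ φ = -12.090°; ω_rod = −rω cosθ/√(L²−r²sin²θ) = -0.44617 rad/s.
V_P = V_A + ω_rod × AP, with AP = 0.1298 m along the rod.
Components: V_Px = −rω sinθ − a·ω_rod·sinφ = -0.9472 m/s;  V_Py = rω cosθ + a·ω_rod·cosφ = +0.14554 m/s.
|V_P| = √(V_Px² + V_Py²) = 0.95832 m/s.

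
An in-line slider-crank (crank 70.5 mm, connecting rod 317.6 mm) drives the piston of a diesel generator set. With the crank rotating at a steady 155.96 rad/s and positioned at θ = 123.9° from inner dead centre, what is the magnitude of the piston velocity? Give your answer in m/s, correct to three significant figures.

7.98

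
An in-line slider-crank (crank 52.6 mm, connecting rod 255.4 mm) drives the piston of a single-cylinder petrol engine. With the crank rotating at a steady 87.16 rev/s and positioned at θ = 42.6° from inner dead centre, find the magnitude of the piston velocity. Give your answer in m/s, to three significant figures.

22.5

ω = 2π·87.2 = 547.6 rad/s
For an in-line slider-crank, x = r cosθ + √(L² − r² sin²θ), so v = −rω sinθ·[1 + r cosθ/√(L² − r² sin²θ)].
With r = 0.0526 m, L = 0.2554 m, θ = 42.6°: √(L² − r² sin²θ) = 0.25291 m.
v = −0.0526·547.6·0.67688·[1 + 0.0526·0.73610/0.25291] = -22.483 m/s.
|v| = 22.483 m/s.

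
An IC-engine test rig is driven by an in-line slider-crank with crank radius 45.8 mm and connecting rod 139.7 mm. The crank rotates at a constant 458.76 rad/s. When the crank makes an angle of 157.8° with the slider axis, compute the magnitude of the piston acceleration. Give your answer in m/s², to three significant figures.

ω = 458.8 rad/s
x(θ) = r cosθ + √(L² − r² sin²θ); with ω constant, a = ω²·d²x/dθ².
d²x/dθ² = −r cosθ − r²(cos2θ)/√u − r⁴ sin²2θ/(4u^{3/2}),  u = L² − r² sin²θ = 0.0192166 m².
Substituting r = 0.0458 m, L = 0.1397 m, θ = 157.8°: d²x/dθ² = +0.031391 m.
a = ω²·d²x/dθ² = (458.8)²·(+0.031391) = +6606.7 m/s²;  |a| = 6606.7 m/s².

6610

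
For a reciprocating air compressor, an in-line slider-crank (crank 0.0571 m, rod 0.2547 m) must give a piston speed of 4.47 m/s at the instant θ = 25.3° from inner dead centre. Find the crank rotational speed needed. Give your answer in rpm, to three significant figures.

For an in-line slider-crank, |v_piston| = rω|sinθ|·[1 + r cosθ/√(L² − r² sin²θ)].
With r = 0.0571 m, L = 0.2547 m, θ = 25.3°: the bracketed kinematic factor |dx/dθ| = 0.029371 m.
ω = v/|dx/dθ| = 4.47/0.029371 = 152.19 rad/s.
N = 60ω/(2π) = 1453.3 rpm.

1450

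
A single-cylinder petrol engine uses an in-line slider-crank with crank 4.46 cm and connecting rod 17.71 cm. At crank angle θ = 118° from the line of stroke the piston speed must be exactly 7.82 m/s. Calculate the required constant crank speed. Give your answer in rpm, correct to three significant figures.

For an in-line slider-crank, |v_piston| = rω|sinθ|·[1 + r cosθ/√(L² − r² sin²θ)].
With r = 0.0446 m, L = 0.1771 m, θ = 118°: the bracketed kinematic factor |dx/dθ| = 0.034604 m.
ω = v/|dx/dθ| = 7.82/0.034604 = 225.98 rad/s.
N = 60ω/(2π) = 2158 rpm.

2160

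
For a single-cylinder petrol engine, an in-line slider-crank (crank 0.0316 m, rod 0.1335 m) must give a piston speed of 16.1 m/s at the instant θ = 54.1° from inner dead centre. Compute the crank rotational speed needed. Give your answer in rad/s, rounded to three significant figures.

551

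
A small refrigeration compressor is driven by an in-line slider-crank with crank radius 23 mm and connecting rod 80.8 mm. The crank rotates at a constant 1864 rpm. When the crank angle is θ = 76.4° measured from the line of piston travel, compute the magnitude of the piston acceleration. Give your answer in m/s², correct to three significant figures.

ω = 2π·1864/60 = 195.2 rad/s
x(θ) = r cosθ + √(L² − r² sin²θ); with ω constant, a = ω²·d²x/dθ².
d²x/dθ² = −r cosθ − r²(cos2θ)/√u − r⁴ sin²2θ/(4u^{3/2}),  u = L² − r² sin²θ = 0.00602889 m².
Substituting r = 0.023 m, L = 0.0808 m, θ = 76.4°: d²x/dθ² = +0.00062008 m.
a = ω²·d²x/dθ² = (195.2)²·(+0.00062008) = +23.626 m/s²;  |a| = 23.626 m/s².

23.6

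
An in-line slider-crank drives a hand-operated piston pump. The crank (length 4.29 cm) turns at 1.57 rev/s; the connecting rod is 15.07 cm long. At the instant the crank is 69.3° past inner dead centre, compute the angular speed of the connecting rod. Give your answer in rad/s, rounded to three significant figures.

ω = 9.865 rad/s (converted from 1.57 rev/s).
The rod makes angle φ with the slider axis where L sinφ = r sinθ; differentiating, L cosφ·φ̇ = r ω cosθ.
L cosφ = √(L² − r² sin²θ) = 0.14526 m.
|ω_rod| = r ω |cosθ| / √(L² − r² sin²θ) = 0.0429·9.865·0.35347/0.14526 = 1.0298 rad/s.

1.03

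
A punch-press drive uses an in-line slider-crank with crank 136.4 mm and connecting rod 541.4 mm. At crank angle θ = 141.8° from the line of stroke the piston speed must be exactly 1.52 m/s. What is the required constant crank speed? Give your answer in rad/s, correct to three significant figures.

22.5

For an in-line slider-crank, |v_piston| = rω|sinθ|·[1 + r cosθ/√(L² − r² sin²θ)].
With r = 0.1364 m, L = 0.5414 m, θ = 141.8°: the bracketed kinematic factor |dx/dθ| = 0.067444 m.
ω = v/|dx/dθ| = 1.52/0.067444 = 22.537 rad/s.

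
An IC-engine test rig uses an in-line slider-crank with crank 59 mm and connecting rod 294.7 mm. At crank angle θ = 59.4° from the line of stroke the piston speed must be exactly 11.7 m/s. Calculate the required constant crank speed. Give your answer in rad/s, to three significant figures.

For an in-line slider-crank, |v_piston| = rω|sinθ|·[1 + r cosθ/√(L² − r² sin²θ)].
With r = 0.059 m, L = 0.2947 m, θ = 59.4°: the bracketed kinematic factor |dx/dθ| = 0.056038 m.
ω = v/|dx/dθ| = 11.7/0.056038 = 208.79 rad/s.

209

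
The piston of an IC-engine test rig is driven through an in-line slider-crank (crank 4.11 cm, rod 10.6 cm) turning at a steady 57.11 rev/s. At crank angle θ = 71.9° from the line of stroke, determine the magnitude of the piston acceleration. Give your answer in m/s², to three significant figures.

104

ω = 2π·57.1 = 358.8 rad/s
x(θ) = r cosθ + √(L² − r² sin²θ); with ω constant, a = ω²·d²x/dθ².
d²x/dθ² = −r cosθ − r²(cos2θ)/√u − r⁴ sin²2θ/(4u^{3/2}),  u = L² − r² sin²θ = 0.00970983 m².
Substituting r = 0.0411 m, L = 0.106 m, θ = 71.9°: d²x/dθ² = +0.00080456 m.
a = ω²·d²x/dθ² = (358.8)²·(+0.00080456) = +103.6 m/s²;  |a| = 103.6 m/s².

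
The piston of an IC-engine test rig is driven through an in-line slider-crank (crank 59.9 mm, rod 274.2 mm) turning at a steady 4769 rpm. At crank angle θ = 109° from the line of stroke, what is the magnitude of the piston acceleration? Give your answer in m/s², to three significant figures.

7480

ω = 2π·4769/60 = 499.4 rad/s
x(θ) = r cosθ + √(L² − r² sin²θ); with ω constant, a = ω²·d²x/dθ².
d²x/dθ² = −r cosθ − r²(cos2θ)/√u − r⁴ sin²2θ/(4u^{3/2}),  u = L² − r² sin²θ = 0.0719779 m².
Substituting r = 0.0599 m, L = 0.2742 m, θ = 109°: d²x/dθ² = +0.029977 m.
a = ω²·d²x/dθ² = (499.4)²·(+0.029977) = +7476.5 m/s²;  |a| = 7476.5 m/s².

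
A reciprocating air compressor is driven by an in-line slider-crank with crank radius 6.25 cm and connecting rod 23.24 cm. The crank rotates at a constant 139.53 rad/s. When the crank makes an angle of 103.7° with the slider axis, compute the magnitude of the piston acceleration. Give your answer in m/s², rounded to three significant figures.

ω = 139.5 rad/s
x(θ) = r cosθ + √(L² − r² sin²θ); with ω constant, a = ω²·d²x/dθ².
d²x/dθ² = −r cosθ − r²(cos2θ)/√u − r⁴ sin²2θ/(4u^{3/2}),  u = L² − r² sin²θ = 0.0503226 m².
Substituting r = 0.0625 m, L = 0.2324 m, θ = 103.7°: d²x/dθ² = +0.030191 m.
a = ω²·d²x/dθ² = (139.5)²·(+0.030191) = +587.77 m/s²;  |a| = 587.77 m/s².

588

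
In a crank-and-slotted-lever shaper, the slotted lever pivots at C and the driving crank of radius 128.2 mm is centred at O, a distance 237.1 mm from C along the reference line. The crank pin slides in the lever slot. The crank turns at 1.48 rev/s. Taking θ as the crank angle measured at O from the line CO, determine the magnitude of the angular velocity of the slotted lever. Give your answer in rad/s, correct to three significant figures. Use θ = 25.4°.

3.20

ω = 9.299 rad/s (from 1.48 rev/s).
Crank pin A relative to C: A = (d + r cosθ, r sinθ); lever angle φ = atan2(r sinθ, d + r cosθ).
Differentiating tanφ: φ̇ = rω(d cosθ + r)/(d² + r² + 2dr cosθ).
d² + r² + 2dr cosθ = |CA|² = 0.127568 m²;  d cosθ + r = +0.34238 m.
|ω_lever| = |0.1282·9.299·+0.34238| / 0.127568 = 3.1996 rad/s.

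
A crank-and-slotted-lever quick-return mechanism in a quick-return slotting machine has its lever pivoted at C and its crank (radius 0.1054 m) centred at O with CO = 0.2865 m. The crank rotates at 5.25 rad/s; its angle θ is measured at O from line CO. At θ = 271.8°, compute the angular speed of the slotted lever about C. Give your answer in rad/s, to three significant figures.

0.666

ω = 5.25 rad/s
Crank pin A relative to C: A = (d + r cosθ, r sinθ); lever angle φ = atan2(r sinθ, d + r cosθ).
Differentiating tanφ: φ̇ = rω(d cosθ + r)/(d² + r² + 2dr cosθ).
d² + r² + 2dr cosθ = |CA|² = 0.0950884 m²;  d cosθ + r = +0.1144 m.
|ω_lever| = |0.1054·5.25·+0.1144| / 0.0950884 = 0.66573 rad/s.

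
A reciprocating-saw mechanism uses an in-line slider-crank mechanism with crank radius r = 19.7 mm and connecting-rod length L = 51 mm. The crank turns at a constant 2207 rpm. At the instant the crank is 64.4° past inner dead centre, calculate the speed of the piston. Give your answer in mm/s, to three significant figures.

4840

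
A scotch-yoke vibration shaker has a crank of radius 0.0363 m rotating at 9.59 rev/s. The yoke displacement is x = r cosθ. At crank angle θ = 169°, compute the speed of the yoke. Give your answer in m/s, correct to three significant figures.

0.417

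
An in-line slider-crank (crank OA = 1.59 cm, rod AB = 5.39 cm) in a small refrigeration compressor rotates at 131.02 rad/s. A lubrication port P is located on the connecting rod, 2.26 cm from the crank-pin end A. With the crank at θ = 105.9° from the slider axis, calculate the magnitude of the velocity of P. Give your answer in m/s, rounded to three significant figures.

ω = 131 rad/s.  Crank-pin speed |V_A| = rω = 2.0832 m/s, perpendicular to OA.
Rod angle: sinφ = −(r/L) sinθ ⇒ φ = -16.481°; ω_rod = −rω cosθ/√(L²−r²sin²θ) = +11.042 rad/s.
V_P = V_A + ω_rod × AP, with AP = 0.0226 m along the rod.
Components: V_Px = −rω sinθ − a·ω_rod·sinφ = -1.9327 m/s;  V_Py = rω cosθ + a·ω_rod·cosφ = -0.33142 m/s.
|V_P| = √(V_Px² + V_Py²) = 1.9609 m/s.

1.96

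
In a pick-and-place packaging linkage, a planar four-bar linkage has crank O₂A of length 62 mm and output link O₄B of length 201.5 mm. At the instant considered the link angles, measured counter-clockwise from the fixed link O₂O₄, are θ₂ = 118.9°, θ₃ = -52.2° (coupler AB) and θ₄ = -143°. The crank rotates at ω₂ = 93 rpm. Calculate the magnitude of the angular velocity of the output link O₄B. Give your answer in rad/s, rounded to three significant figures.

0.464

ω₂ = 9.739 rad/s (from 93 rpm).
Differentiating the loop-closure r₂e^{iθ₂}+r₃e^{iθ₃}=r₁+r₄e^{iθ₄} gives r₂ω₂e^{iθ₂}+r₃ω₃e^{iθ₃}=r₄ω₄e^{iθ₄}.
Eliminating the other unknown: ω₄ = r₂ω₂ sin(θ₂−θ₃) / [r₄ sin(θ₄−θ₃)].
Numerator sine = +0.15471; denominator sine = -0.99990.
Result = 0.062·9.739·(+0.15471) / (0.2015·(-0.99990)) = -0.46365 rad/s; magnitude 0.46365 rad/s.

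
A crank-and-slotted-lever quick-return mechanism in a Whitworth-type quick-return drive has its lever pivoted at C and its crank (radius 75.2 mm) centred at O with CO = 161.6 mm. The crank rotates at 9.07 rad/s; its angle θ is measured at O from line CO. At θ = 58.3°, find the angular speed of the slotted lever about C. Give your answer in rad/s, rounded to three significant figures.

ω = 9.07 rad/s
Crank pin A relative to C: A = (d + r cosθ, r sinθ); lever angle φ = atan2(r sinθ, d + r cosθ).
Differentiating tanφ: φ̇ = rω(d cosθ + r)/(d² + r² + 2dr cosθ).
d² + r² + 2dr cosθ = |CA|² = 0.044541 m²;  d cosθ + r = +0.16012 m.
|ω_lever| = |0.0752·9.07·+0.16012| / 0.044541 = 2.4519 rad/s.

2.45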